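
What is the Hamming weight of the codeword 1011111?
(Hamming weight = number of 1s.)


Counting 1s in 1011111

6


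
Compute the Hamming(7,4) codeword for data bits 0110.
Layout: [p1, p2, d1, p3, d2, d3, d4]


Parity bits: p1=1, p2=1, p3=0

1100110


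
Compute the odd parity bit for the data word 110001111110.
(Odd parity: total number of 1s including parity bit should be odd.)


Number of 1s in data: 8
Parity bit: 1

1


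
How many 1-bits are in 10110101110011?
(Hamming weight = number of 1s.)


Counting 1s in 10110101110011

9


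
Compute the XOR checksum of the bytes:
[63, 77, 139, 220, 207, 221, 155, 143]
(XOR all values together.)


XOR chain: 63 ^ 77 ^ 139 ^ 220 ^ 207 ^ 221 ^ 155 ^ 143 = 35

35


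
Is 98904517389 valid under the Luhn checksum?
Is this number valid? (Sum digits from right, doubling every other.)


Luhn sum = 55
55 mod 10 = 5

Invalid (Luhn sum mod 10 = 5)


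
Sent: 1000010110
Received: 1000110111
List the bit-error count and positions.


XOR: 0000100001

2 error(s) at position(s): 4, 9


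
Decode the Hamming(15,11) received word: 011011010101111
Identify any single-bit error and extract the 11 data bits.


Syndrome = 0: no error detected

Data: 11100101111 (no errors)


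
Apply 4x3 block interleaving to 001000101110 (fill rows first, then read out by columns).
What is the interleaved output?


Matrix:
  001
  000
  101
  110
Read columns: 001100011010

001100011010


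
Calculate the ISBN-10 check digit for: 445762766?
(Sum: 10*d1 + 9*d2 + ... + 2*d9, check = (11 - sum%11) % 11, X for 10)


Weighted sum: 269
269 mod 11 = 5

Check digit: 6


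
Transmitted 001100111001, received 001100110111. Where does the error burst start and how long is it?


XOR: 000000001110

Burst at position 8, length 3


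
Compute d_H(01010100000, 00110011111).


XOR: 01100111111
Count of 1s: 8

8


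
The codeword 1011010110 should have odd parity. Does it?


Number of 1s: 6

No, parity error (6 ones)


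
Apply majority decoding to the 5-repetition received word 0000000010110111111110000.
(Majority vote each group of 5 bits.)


Groups: 00000, 00010, 11011, 11111, 10000
Majority votes: 00110

00110


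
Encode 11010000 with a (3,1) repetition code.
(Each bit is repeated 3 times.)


Each bit -> 3 copies

111111000111000000000000


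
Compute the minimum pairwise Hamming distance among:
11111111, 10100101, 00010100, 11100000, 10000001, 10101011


Comparing all pairs, minimum distance: 2
Can detect 1 errors, correct 0 errors

2


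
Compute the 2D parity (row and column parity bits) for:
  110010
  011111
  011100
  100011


Row parities: 1111
Column parities: 010010

Row P: 1111, Col P: 010010, Corner: 0


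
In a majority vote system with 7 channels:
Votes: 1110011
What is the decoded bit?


Ones: 5 out of 7
Threshold: 4

1 (5/7 voted 1)


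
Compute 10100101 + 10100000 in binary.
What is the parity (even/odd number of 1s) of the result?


10100101 = 165
10100000 = 160
Sum = 325 = 101000101
1s count = 4

even parity (4 ones in 101000101)


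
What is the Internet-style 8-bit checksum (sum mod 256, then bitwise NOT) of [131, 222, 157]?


Sum = 510 mod 256 = 254
Complement = 1

1


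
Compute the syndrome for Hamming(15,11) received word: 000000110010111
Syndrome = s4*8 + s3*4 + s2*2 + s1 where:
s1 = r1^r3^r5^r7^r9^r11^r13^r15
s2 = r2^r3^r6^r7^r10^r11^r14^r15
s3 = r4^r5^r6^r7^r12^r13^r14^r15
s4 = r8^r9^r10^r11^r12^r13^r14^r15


s1=0, s2=0, s3=0, s4=1

Syndrome = 8 (error at position 8)


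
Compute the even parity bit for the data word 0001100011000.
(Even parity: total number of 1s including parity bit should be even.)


Number of 1s in data: 4
Parity bit: 0

0


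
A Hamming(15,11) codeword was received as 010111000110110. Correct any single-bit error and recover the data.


Syndrome = 7: error at position 7

Data: 01110110110 (corrected bit 7)


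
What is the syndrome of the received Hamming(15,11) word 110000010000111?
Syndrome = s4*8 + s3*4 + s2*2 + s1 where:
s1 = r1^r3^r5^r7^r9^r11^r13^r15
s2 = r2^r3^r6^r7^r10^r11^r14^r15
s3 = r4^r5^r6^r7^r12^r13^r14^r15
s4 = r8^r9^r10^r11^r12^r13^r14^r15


s1=1, s2=1, s3=1, s4=0

Syndrome = 7 (error at position 7)


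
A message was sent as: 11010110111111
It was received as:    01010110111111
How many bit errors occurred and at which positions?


XOR: 10000000000000

1 error(s) at position(s): 0


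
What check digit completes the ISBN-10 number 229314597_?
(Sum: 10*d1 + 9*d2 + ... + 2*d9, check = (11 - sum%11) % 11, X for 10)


Weighted sum: 218
218 mod 11 = 9

Check digit: 2


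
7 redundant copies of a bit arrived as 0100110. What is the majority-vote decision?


Ones: 3 out of 7
Threshold: 4

0 (3/7 voted 1)


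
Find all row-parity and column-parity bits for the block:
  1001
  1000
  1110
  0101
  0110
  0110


Row parities: 011000
Column parities: 1010

Row P: 011000, Col P: 1010, Corner: 0


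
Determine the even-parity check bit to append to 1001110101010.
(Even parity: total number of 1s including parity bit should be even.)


Number of 1s in data: 7
Parity bit: 1

1


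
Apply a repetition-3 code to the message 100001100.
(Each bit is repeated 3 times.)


Each bit -> 3 copies

111000000000000111111000000


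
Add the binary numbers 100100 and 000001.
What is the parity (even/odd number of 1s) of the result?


100100 = 36
000001 = 1
Sum = 37 = 100101
1s count = 3

odd parity (3 ones in 100101)


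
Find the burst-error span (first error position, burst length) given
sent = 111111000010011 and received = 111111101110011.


XOR: 000000101100000

Burst at position 6, length 4


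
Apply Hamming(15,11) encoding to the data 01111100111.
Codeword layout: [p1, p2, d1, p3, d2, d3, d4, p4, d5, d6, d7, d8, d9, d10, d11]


Parity bits: p1=1, p2=1, p3=0, p4=1

110011111100111


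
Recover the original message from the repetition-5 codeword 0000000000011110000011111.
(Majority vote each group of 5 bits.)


Groups: 00000, 00000, 01111, 00000, 11111
Majority votes: 00101

00101


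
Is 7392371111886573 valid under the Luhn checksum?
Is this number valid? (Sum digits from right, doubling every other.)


Luhn sum = 69
69 mod 10 = 9

Invalid (Luhn sum mod 10 = 9)


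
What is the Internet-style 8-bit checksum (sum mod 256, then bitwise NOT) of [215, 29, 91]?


Sum = 335 mod 256 = 79
Complement = 176

176


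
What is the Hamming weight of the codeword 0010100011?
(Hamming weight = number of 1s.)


Counting 1s in 0010100011

4


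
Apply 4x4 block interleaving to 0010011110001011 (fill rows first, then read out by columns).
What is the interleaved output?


Matrix:
  0010
  0111
  1000
  1011
Read columns: 0011010011010101

0011010011010101


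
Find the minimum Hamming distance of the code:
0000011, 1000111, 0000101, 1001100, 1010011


Comparing all pairs, minimum distance: 2
Can detect 1 errors, correct 0 errors

2


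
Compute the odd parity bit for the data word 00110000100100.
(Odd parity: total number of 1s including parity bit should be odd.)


Number of 1s in data: 4
Parity bit: 1

1


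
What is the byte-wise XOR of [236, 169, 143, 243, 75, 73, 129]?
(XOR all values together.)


XOR chain: 236 ^ 169 ^ 143 ^ 243 ^ 75 ^ 73 ^ 129 = 186

186


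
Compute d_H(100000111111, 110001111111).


XOR: 010001000000
Count of 1s: 2

2


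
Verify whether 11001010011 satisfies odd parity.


Number of 1s: 6

No, parity error (6 ones)


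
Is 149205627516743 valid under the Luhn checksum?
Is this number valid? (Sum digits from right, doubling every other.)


Luhn sum = 63
63 mod 10 = 3

Invalid (Luhn sum mod 10 = 3)


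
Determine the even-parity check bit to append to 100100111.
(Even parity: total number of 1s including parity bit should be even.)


Number of 1s in data: 5
Parity bit: 1

1


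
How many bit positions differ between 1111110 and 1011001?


XOR: 0100111
Count of 1s: 4

4


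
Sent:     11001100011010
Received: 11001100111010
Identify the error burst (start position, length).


XOR: 00000000100000

Burst at position 8, length 1


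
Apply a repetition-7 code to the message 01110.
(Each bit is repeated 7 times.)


Each bit -> 7 copies

00000001111111111111111111110000000


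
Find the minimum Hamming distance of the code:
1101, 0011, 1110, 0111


Comparing all pairs, minimum distance: 1
Can detect 0 errors, correct 0 errors

1


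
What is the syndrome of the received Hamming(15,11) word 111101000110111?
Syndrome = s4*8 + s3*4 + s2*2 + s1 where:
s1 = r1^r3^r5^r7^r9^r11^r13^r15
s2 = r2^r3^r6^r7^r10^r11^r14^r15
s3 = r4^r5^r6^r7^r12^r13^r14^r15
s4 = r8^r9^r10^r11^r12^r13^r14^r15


s1=1, s2=1, s3=1, s4=1

Syndrome = 15 (error at position 15)


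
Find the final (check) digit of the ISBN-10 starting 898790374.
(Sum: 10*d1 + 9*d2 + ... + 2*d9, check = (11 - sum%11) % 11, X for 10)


Weighted sum: 369
369 mod 11 = 6

Check digit: 5


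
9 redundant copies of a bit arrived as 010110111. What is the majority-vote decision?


Ones: 6 out of 9
Threshold: 5

1 (6/9 voted 1)


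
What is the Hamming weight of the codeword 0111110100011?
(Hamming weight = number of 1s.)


Counting 1s in 0111110100011

8


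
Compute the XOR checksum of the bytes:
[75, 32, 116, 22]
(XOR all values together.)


XOR chain: 75 ^ 32 ^ 116 ^ 22 = 9

9


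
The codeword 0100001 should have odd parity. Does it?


Number of 1s: 2

No, parity error (2 ones)


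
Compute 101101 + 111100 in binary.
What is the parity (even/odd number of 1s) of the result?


101101 = 45
111100 = 60
Sum = 105 = 1101001
1s count = 4

even parity (4 ones in 1101001)


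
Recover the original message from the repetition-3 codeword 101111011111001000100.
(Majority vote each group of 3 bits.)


Groups: 101, 111, 011, 111, 001, 000, 100
Majority votes: 1111000

1111000


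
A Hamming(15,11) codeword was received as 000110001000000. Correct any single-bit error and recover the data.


Syndrome = 8: error at position 8

Data: 01001000000 (corrected bit 8)


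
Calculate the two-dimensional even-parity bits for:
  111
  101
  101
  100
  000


Row parities: 10010
Column parities: 011

Row P: 10010, Col P: 011, Corner: 0


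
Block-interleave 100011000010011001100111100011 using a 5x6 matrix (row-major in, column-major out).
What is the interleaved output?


Matrix:
  100011
  000010
  011001
  100111
  100011
Read columns: 100110010000100000101101110111

100110010000100000101101110111


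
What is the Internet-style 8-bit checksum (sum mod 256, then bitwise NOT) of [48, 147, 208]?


Sum = 403 mod 256 = 147
Complement = 108

108


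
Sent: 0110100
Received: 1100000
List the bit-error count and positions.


XOR: 1010100

3 error(s) at position(s): 0, 2, 4


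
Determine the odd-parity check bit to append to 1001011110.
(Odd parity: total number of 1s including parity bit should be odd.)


Number of 1s in data: 6
Parity bit: 1

1


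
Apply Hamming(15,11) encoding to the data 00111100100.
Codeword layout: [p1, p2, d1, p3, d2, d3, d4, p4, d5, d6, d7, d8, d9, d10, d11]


Parity bits: p1=1, p2=1, p3=1, p4=1

110101111100100


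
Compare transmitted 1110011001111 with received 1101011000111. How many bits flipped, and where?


XOR: 0011000001000

3 error(s) at position(s): 2, 3, 9


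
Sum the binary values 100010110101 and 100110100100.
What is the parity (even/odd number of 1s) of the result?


100010110101 = 2229
100110100100 = 2468
Sum = 4697 = 1001001011001
1s count = 6

even parity (6 ones in 1001001011001)


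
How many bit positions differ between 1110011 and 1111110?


XOR: 0001101
Count of 1s: 3

3


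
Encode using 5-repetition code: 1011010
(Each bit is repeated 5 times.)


Each bit -> 5 copies

11111000001111111111000001111100000


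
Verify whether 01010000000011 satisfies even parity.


Number of 1s: 4

Yes, parity is correct (4 ones)


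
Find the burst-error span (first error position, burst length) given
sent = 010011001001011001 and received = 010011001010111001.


XOR: 000000000011100000

Burst at position 10, length 3


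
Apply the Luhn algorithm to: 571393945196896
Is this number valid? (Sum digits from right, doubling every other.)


Luhn sum = 91
91 mod 10 = 1

Invalid (Luhn sum mod 10 = 1)


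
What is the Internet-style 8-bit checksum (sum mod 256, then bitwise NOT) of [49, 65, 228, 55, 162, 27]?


Sum = 586 mod 256 = 74
Complement = 181

181


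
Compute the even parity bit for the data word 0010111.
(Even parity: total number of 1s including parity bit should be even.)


Number of 1s in data: 4
Parity bit: 0

0


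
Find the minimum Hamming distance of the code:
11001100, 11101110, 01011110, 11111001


Comparing all pairs, minimum distance: 2
Can detect 1 errors, correct 0 errors

2


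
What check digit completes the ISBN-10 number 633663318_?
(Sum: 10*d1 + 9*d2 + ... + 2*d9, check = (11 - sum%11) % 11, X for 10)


Weighted sum: 235
235 mod 11 = 4

Check digit: 7


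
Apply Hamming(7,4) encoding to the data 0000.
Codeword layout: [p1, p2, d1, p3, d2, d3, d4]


Parity bits: p1=0, p2=0, p3=0

0000000


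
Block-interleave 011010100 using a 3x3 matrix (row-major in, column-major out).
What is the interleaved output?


Matrix:
  011
  010
  100
Read columns: 001110100

001110100


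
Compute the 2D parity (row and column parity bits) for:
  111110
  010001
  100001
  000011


Row parities: 1000
Column parities: 001101

Row P: 1000, Col P: 001101, Corner: 1


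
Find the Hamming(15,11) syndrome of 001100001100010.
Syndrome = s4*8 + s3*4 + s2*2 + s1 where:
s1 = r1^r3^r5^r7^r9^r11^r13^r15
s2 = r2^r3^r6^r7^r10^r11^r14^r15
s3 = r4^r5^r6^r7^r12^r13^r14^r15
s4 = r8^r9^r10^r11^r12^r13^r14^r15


s1=0, s2=1, s3=0, s4=1

Syndrome = 10 (error at position 10)


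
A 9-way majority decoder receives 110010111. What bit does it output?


Ones: 6 out of 9
Threshold: 5

1 (6/9 voted 1)


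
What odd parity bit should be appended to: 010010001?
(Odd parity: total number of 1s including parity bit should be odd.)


Number of 1s in data: 3
Parity bit: 0

0


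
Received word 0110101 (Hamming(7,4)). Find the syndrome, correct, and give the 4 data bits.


Syndrome = 3: error at position 3

Data: 0101 (corrected bit 3)


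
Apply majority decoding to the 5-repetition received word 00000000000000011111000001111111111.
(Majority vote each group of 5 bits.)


Groups: 00000, 00000, 00000, 11111, 00000, 11111, 11111
Majority votes: 0001011

0001011


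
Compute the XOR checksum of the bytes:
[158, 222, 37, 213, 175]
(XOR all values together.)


XOR chain: 158 ^ 222 ^ 37 ^ 213 ^ 175 = 31

31


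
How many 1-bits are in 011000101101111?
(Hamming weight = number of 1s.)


Counting 1s in 011000101101111

9


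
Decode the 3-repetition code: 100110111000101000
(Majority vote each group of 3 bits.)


Groups: 100, 110, 111, 000, 101, 000
Majority votes: 011010

011010


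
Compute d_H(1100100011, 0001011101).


XOR: 1101111110
Count of 1s: 8

8


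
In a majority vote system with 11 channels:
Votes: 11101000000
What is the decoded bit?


Ones: 4 out of 11
Threshold: 6

0 (4/11 voted 1)


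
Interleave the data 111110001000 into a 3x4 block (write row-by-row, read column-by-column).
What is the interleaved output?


Matrix:
  1111
  1000
  1000
Read columns: 111100100100

111100100100


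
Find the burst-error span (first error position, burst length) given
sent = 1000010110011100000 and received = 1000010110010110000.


XOR: 0000000000001010000

Burst at position 12, length 3


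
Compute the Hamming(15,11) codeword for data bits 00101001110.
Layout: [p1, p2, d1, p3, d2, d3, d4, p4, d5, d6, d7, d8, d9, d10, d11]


Parity bits: p1=0, p2=0, p3=0, p4=0

000001001001110


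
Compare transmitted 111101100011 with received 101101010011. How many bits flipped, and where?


XOR: 010000110000

3 error(s) at position(s): 1, 6, 7


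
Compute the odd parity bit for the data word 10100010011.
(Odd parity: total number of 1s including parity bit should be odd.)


Number of 1s in data: 5
Parity bit: 0

0


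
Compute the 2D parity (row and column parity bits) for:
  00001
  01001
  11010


Row parities: 101
Column parities: 10010

Row P: 101, Col P: 10010, Corner: 0


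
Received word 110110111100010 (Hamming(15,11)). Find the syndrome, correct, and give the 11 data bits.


Syndrome = 0: no error detected

Data: 01011100010 (no errors)


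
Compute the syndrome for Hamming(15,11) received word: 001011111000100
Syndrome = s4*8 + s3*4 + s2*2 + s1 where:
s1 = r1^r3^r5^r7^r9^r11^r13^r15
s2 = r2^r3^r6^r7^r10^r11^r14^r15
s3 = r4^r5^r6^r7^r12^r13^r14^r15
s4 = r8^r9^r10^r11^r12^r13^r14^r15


s1=1, s2=1, s3=0, s4=1

Syndrome = 11 (error at position 11)


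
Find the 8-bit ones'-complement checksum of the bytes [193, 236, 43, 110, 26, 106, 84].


Sum = 798 mod 256 = 30
Complement = 225

225


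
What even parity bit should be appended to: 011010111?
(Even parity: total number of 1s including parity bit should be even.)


Number of 1s in data: 6
Parity bit: 0

0


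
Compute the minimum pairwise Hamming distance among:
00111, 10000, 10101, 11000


Comparing all pairs, minimum distance: 1
Can detect 0 errors, correct 0 errors

1


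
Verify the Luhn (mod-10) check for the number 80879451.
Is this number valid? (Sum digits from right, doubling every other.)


Luhn sum = 36
36 mod 10 = 6

Invalid (Luhn sum mod 10 = 6)


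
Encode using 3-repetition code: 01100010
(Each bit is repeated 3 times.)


Each bit -> 3 copies

000111111000000000111000


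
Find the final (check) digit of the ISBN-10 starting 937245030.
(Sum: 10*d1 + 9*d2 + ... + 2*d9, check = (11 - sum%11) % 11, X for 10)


Weighted sum: 245
245 mod 11 = 3

Check digit: 8


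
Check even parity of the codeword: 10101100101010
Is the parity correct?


Number of 1s: 7

No, parity error (7 ones)


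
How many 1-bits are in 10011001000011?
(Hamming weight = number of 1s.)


Counting 1s in 10011001000011

6


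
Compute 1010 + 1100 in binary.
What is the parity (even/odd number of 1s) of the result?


1010 = 10
1100 = 12
Sum = 22 = 10110
1s count = 3

odd parity (3 ones in 10110)


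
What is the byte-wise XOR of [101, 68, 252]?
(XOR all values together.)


XOR chain: 101 ^ 68 ^ 252 = 221

221


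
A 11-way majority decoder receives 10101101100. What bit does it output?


Ones: 6 out of 11
Threshold: 6

1 (6/11 voted 1)


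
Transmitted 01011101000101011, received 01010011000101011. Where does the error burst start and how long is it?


XOR: 00001110000000000

Burst at position 4, length 3


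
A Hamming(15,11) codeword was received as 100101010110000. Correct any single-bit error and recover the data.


Syndrome = 10: error at position 10

Data: 00100010000 (corrected bit 10)


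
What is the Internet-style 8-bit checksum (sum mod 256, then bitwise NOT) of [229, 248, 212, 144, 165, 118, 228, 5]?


Sum = 1349 mod 256 = 69
Complement = 186

186


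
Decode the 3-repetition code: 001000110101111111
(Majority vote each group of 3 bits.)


Groups: 001, 000, 110, 101, 111, 111
Majority votes: 001111

001111


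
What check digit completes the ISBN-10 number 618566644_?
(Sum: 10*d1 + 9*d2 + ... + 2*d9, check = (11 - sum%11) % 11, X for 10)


Weighted sum: 278
278 mod 11 = 3

Check digit: 8


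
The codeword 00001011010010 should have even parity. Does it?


Number of 1s: 5

No, parity error (5 ones)


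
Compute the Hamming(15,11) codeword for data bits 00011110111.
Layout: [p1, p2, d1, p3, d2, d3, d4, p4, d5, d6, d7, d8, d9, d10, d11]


Parity bits: p1=1, p2=1, p3=0, p4=0

110000101110111


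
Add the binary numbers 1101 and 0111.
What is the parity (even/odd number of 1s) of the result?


1101 = 13
0111 = 7
Sum = 20 = 10100
1s count = 2

even parity (2 ones in 10100)


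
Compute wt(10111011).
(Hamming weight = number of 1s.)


Counting 1s in 10111011

6


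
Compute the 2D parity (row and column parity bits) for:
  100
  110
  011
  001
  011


Row parities: 10010
Column parities: 011

Row P: 10010, Col P: 011, Corner: 0


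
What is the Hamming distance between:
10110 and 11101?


XOR: 01011
Count of 1s: 3

3


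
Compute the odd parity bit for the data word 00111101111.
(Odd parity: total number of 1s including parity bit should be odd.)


Number of 1s in data: 8
Parity bit: 1

1


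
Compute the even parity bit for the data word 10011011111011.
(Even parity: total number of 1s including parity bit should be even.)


Number of 1s in data: 10
Parity bit: 0

0


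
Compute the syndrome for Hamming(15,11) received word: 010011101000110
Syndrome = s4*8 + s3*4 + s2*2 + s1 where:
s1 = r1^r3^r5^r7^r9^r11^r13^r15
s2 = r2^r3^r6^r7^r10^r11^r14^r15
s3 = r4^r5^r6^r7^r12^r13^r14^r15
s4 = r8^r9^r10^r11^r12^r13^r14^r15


s1=0, s2=0, s3=1, s4=1

Syndrome = 12 (error at position 12)


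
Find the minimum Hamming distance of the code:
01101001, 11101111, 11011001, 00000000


Comparing all pairs, minimum distance: 3
Can detect 2 errors, correct 1 errors

3


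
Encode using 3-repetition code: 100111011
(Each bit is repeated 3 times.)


Each bit -> 3 copies

111000000111111111000111111


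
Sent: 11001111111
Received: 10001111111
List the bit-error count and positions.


XOR: 01000000000

1 error(s) at position(s): 1


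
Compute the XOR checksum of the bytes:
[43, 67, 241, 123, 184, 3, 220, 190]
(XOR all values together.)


XOR chain: 43 ^ 67 ^ 241 ^ 123 ^ 184 ^ 3 ^ 220 ^ 190 = 59

59


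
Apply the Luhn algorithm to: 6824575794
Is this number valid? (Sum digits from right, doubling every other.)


Luhn sum = 48
48 mod 10 = 8

Invalid (Luhn sum mod 10 = 8)


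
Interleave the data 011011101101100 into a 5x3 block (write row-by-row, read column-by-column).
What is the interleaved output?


Matrix:
  011
  011
  101
  101
  100
Read columns: 001111100011110

001111100011110


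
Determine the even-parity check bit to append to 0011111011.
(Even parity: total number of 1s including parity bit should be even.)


Number of 1s in data: 7
Parity bit: 1

1


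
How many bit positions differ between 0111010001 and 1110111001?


XOR: 1001101000
Count of 1s: 4

4


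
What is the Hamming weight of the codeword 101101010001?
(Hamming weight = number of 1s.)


Counting 1s in 101101010001

6


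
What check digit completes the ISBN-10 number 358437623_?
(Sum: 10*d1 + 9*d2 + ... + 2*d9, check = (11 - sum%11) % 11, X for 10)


Weighted sum: 256
256 mod 11 = 3

Check digit: 8


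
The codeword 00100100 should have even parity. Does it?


Number of 1s: 2

Yes, parity is correct (2 ones)


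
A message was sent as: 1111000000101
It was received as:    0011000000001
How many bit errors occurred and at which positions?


XOR: 1100000000100

3 error(s) at position(s): 0, 1, 10


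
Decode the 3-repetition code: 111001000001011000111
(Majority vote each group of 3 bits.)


Groups: 111, 001, 000, 001, 011, 000, 111
Majority votes: 1000101

1000101


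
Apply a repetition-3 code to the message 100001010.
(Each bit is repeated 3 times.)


Each bit -> 3 copies

111000000000000111000111000


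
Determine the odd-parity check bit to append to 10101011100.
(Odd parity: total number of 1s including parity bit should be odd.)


Number of 1s in data: 6
Parity bit: 1

1


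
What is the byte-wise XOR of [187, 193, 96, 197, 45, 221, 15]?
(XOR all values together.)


XOR chain: 187 ^ 193 ^ 96 ^ 197 ^ 45 ^ 221 ^ 15 = 32

32


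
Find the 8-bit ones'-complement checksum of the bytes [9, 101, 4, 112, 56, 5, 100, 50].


Sum = 437 mod 256 = 181
Complement = 74

74


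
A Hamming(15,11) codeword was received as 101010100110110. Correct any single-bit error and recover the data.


Syndrome = 2: error at position 2

Data: 11010110110 (corrected bit 2)


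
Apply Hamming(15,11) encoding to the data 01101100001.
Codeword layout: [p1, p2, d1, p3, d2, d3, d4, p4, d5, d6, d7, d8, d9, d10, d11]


Parity bits: p1=1, p2=1, p3=1, p4=1

110111011100001


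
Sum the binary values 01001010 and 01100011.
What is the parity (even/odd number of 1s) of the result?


01001010 = 74
01100011 = 99
Sum = 173 = 10101101
1s count = 5

odd parity (5 ones in 10101101)


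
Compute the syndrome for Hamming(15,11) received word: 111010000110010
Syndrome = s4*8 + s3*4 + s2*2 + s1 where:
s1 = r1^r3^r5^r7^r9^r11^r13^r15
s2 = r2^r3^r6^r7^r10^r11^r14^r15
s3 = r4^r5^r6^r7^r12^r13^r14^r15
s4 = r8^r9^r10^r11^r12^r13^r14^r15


s1=0, s2=1, s3=0, s4=1

Syndrome = 10 (error at position 10)


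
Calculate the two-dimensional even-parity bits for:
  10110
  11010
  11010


Row parities: 111
Column parities: 10110

Row P: 111, Col P: 10110, Corner: 1


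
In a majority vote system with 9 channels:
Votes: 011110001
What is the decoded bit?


Ones: 5 out of 9
Threshold: 5

1 (5/9 voted 1)


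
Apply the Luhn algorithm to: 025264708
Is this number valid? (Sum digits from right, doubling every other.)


Luhn sum = 42
42 mod 10 = 2

Invalid (Luhn sum mod 10 = 2)


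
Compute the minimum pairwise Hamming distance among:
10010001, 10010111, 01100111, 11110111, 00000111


Comparing all pairs, minimum distance: 2
Can detect 1 errors, correct 0 errors

2


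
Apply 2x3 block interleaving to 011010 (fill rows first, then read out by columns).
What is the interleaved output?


Matrix:
  011
  010
Read columns: 001110

001110


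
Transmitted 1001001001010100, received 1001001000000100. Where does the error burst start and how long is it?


XOR: 0000000001010000

Burst at position 9, length 3


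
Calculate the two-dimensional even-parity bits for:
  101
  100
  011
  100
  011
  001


Row parities: 010101
Column parities: 100

Row P: 010101, Col P: 100, Corner: 1


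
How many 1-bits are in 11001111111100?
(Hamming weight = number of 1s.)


Counting 1s in 11001111111100

10


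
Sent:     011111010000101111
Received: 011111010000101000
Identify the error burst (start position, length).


XOR: 000000000000000111

Burst at position 15, length 3


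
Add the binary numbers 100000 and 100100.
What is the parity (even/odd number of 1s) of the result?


100000 = 32
100100 = 36
Sum = 68 = 1000100
1s count = 2

even parity (2 ones in 1000100)


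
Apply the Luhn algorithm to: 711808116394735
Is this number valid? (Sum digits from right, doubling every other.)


Luhn sum = 74
74 mod 10 = 4

Invalid (Luhn sum mod 10 = 4)


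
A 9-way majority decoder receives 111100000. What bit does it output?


Ones: 4 out of 9
Threshold: 5

0 (4/9 voted 1)


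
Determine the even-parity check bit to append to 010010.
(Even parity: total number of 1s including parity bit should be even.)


Number of 1s in data: 2
Parity bit: 0

0


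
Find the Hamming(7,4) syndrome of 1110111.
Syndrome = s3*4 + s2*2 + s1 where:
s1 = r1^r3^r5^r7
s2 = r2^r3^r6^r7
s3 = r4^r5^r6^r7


s1=0, s2=0, s3=1

Syndrome = 4 (error at position 4)


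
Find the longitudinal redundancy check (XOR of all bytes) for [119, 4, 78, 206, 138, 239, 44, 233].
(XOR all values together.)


XOR chain: 119 ^ 4 ^ 78 ^ 206 ^ 138 ^ 239 ^ 44 ^ 233 = 83

83


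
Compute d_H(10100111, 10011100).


XOR: 00111011
Count of 1s: 5

5


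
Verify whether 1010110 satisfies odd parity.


Number of 1s: 4

No, parity error (4 ones)


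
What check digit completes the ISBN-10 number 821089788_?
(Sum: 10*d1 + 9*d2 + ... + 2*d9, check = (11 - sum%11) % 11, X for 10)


Weighted sum: 267
267 mod 11 = 3

Check digit: 8


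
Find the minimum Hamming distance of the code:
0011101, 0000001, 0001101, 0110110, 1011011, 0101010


Comparing all pairs, minimum distance: 1
Can detect 0 errors, correct 0 errors

1


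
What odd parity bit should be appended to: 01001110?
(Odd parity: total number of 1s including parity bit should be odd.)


Number of 1s in data: 4
Parity bit: 1

1


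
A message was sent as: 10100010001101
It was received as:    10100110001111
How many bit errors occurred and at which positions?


XOR: 00000100000010

2 error(s) at position(s): 5, 12


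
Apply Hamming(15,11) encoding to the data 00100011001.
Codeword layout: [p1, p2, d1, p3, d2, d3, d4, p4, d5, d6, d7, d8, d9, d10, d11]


Parity bits: p1=0, p2=1, p3=1, p4=1

010101010011001


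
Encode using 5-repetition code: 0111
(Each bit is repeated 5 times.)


Each bit -> 5 copies

00000111111111111111


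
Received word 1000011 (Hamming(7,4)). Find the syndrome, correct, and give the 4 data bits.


Syndrome = 0: no error detected

Data: 0011 (no errors)


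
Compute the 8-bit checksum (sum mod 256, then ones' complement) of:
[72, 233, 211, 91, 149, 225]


Sum = 981 mod 256 = 213
Complement = 42

42


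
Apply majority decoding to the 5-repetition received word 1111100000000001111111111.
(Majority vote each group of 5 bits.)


Groups: 11111, 00000, 00000, 11111, 11111
Majority votes: 10011

10011


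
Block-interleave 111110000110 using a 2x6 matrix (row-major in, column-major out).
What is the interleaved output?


Matrix:
  111110
  000110
Read columns: 101010111100

101010111100


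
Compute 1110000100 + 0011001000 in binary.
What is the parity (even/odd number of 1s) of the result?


1110000100 = 900
0011001000 = 200
Sum = 1100 = 10001001100
1s count = 4

even parity (4 ones in 10001001100)


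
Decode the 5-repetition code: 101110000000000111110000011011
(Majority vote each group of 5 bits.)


Groups: 10111, 00000, 00000, 11111, 00000, 11011
Majority votes: 100101

100101


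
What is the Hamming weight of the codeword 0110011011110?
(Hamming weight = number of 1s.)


Counting 1s in 0110011011110

8


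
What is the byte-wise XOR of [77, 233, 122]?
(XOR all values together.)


XOR chain: 77 ^ 233 ^ 122 = 222

222


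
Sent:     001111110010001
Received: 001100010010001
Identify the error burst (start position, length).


XOR: 000011100000000

Burst at position 4, length 3


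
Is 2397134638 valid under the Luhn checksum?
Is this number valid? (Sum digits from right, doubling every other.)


Luhn sum = 56
56 mod 10 = 6

Invalid (Luhn sum mod 10 = 6)


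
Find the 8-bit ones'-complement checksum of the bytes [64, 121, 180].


Sum = 365 mod 256 = 109
Complement = 146

146


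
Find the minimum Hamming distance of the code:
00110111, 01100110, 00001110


Comparing all pairs, minimum distance: 3
Can detect 2 errors, correct 1 errors

3


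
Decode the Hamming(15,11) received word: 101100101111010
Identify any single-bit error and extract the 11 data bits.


Syndrome = 11: error at position 11

Data: 10011101010 (corrected bit 11)


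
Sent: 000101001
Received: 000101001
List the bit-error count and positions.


XOR: 000000000

0 errors (received matches sent)


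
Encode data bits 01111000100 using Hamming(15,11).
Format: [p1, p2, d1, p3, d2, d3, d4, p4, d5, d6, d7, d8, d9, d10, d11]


Parity bits: p1=0, p2=0, p3=0, p4=0

000011101000100


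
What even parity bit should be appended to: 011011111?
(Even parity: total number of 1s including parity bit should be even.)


Number of 1s in data: 7
Parity bit: 1

1


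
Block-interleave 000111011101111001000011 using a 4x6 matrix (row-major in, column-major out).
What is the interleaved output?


Matrix:
  000111
  011101
  111001
  000011
Read columns: 001001100110110010011111

001001100110110010011111


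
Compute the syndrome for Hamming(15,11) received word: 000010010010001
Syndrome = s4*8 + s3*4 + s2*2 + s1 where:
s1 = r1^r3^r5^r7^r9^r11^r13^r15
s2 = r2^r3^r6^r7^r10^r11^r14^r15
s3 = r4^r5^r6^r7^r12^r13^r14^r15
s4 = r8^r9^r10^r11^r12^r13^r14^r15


s1=1, s2=0, s3=0, s4=1

Syndrome = 9 (error at position 9)


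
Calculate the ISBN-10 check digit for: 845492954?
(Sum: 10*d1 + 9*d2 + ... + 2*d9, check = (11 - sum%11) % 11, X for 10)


Weighted sum: 307
307 mod 11 = 10

Check digit: 1


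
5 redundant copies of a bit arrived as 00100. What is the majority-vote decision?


Ones: 1 out of 5
Threshold: 3

0 (1/5 voted 1)


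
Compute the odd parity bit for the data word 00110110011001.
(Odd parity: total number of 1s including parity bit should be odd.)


Number of 1s in data: 7
Parity bit: 0

0


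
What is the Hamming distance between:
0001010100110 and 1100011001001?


XOR: 1101001101111
Count of 1s: 9

9


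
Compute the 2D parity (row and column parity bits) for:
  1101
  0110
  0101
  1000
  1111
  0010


Row parities: 100101
Column parities: 1011

Row P: 100101, Col P: 1011, Corner: 1


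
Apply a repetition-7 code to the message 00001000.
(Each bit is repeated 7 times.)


Each bit -> 7 copies

00000000000000000000000000001111111000000000000000000000


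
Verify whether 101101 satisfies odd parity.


Number of 1s: 4

No, parity error (4 ones)


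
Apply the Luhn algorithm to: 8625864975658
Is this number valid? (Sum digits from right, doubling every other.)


Luhn sum = 61
61 mod 10 = 1

Invalid (Luhn sum mod 10 = 1)


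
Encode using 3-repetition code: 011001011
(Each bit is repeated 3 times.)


Each bit -> 3 copies

000111111000000111000111111


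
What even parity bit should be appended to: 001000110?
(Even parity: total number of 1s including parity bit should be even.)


Number of 1s in data: 3
Parity bit: 1

1


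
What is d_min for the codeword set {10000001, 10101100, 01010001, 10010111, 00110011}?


Comparing all pairs, minimum distance: 3
Can detect 2 errors, correct 1 errors

3


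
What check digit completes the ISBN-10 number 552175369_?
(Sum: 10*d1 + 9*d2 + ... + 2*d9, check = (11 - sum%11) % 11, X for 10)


Weighted sum: 233
233 mod 11 = 2

Check digit: 9


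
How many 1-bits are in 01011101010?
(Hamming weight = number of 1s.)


Counting 1s in 01011101010

6


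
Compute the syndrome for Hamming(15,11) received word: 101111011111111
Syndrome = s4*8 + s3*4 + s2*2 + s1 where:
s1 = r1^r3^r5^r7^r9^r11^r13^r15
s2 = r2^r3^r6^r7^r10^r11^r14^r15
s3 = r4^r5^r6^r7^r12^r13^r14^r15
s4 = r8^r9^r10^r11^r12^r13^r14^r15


s1=1, s2=0, s3=1, s4=0

Syndrome = 5 (error at position 5)


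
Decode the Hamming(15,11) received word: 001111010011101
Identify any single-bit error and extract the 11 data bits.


Syndrome = 9: error at position 9

Data: 11101011101 (corrected bit 9)


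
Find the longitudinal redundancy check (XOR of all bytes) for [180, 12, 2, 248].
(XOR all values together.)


XOR chain: 180 ^ 12 ^ 2 ^ 248 = 66

66


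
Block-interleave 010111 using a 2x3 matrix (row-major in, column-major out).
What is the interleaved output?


Matrix:
  010
  111
Read columns: 011101

011101


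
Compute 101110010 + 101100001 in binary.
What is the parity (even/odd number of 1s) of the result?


101110010 = 370
101100001 = 353
Sum = 723 = 1011010011
1s count = 6

even parity (6 ones in 1011010011)


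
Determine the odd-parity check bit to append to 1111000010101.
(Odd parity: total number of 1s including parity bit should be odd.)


Number of 1s in data: 7
Parity bit: 0

0


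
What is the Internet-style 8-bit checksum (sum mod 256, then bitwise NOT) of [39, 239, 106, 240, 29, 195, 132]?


Sum = 980 mod 256 = 212
Complement = 43

43


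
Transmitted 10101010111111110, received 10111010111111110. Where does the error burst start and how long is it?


XOR: 00010000000000000

Burst at position 3, length 1


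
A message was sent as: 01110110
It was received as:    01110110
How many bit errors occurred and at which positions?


XOR: 00000000

0 errors (received matches sent)


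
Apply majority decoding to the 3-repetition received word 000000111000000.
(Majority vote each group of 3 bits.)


Groups: 000, 000, 111, 000, 000
Majority votes: 00100

00100


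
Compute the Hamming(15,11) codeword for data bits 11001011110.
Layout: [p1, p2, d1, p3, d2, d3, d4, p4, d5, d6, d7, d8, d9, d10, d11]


Parity bits: p1=1, p2=1, p3=0, p4=1

111010011011110


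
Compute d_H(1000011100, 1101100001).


XOR: 0101111101
Count of 1s: 7

7


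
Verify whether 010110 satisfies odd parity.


Number of 1s: 3

Yes, parity is correct (3 ones)


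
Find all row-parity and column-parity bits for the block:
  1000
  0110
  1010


Row parities: 100
Column parities: 0100

Row P: 100, Col P: 0100, Corner: 1


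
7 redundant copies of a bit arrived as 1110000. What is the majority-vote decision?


Ones: 3 out of 7
Threshold: 4

0 (3/7 voted 1)


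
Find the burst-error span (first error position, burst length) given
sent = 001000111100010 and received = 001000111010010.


XOR: 000000000110000

Burst at position 9, length 2


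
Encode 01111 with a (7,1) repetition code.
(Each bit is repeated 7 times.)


Each bit -> 7 copies

00000001111111111111111111111111111


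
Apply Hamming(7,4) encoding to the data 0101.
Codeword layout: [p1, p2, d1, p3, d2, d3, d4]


Parity bits: p1=0, p2=1, p3=0

0100101


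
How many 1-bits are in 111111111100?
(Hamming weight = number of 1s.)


Counting 1s in 111111111100

10


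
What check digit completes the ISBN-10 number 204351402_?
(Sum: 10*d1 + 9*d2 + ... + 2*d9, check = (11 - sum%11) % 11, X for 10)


Weighted sum: 128
128 mod 11 = 7

Check digit: 4


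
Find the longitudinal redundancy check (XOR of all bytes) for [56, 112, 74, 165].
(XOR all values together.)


XOR chain: 56 ^ 112 ^ 74 ^ 165 = 167

167


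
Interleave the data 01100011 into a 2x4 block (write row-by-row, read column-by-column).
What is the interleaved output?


Matrix:
  0110
  0011
Read columns: 00101101

00101101


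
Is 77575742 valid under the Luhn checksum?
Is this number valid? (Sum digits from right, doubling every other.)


Luhn sum = 38
38 mod 10 = 8

Invalid (Luhn sum mod 10 = 8)


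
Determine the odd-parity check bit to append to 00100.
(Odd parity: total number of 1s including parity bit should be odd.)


Number of 1s in data: 1
Parity bit: 0

0


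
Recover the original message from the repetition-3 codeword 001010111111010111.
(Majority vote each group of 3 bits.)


Groups: 001, 010, 111, 111, 010, 111
Majority votes: 001101

001101


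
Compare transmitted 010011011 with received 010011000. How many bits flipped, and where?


XOR: 000000011

2 error(s) at position(s): 7, 8


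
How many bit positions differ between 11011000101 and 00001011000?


XOR: 11010011101
Count of 1s: 7

7


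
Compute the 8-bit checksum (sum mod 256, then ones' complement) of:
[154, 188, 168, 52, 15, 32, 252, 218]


Sum = 1079 mod 256 = 55
Complement = 200

200


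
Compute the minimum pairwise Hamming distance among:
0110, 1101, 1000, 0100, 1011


Comparing all pairs, minimum distance: 1
Can detect 0 errors, correct 0 errors

1


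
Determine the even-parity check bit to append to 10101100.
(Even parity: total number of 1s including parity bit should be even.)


Number of 1s in data: 4
Parity bit: 0

0


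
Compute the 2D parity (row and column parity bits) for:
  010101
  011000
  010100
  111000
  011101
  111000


Row parities: 100101
Column parities: 000100

Row P: 100101, Col P: 000100, Corner: 1
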